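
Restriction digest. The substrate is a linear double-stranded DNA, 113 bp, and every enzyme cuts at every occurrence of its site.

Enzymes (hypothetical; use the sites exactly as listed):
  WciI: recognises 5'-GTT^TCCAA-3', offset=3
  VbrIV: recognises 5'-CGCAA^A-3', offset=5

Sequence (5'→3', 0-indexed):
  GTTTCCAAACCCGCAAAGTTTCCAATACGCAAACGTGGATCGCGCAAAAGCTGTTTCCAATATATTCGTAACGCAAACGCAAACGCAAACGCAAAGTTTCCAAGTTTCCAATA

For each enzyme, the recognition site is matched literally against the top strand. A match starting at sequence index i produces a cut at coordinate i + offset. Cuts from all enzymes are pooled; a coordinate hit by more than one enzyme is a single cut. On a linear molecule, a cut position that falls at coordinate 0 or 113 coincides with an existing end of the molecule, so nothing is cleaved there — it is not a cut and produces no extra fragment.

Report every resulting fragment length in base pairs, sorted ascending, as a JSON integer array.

[3,4,4,6,6,6,7,8,8,12,13,15,21]

Site scan:
  WciI (GTTTCCAA, off=3): starts [0, 17, 52, 95, 103] → cuts [3, 20, 55, 98, 106]
  VbrIV (CGCAAA, off=5): starts [11, 27, 42, 71, 77, 83, 89] → cuts [16, 32, 47, 76, 82, 88, 94]

Pooled cuts: [3, 16, 20, 32, 47, 55, 76, 82, 88, 94, 98, 106]

Fragments:
  [0,3): 3 bp
  [3,16): 13 bp
  [16,20): 4 bp
  [20,32): 12 bp
  [32,47): 15 bp
  [47,55): 8 bp
  [55,76): 21 bp
  [76,82): 6 bp
  [82,88): 6 bp
  [88,94): 6 bp
  [94,98): 4 bp
  [98,106): 8 bp
  [106,113): 7 bp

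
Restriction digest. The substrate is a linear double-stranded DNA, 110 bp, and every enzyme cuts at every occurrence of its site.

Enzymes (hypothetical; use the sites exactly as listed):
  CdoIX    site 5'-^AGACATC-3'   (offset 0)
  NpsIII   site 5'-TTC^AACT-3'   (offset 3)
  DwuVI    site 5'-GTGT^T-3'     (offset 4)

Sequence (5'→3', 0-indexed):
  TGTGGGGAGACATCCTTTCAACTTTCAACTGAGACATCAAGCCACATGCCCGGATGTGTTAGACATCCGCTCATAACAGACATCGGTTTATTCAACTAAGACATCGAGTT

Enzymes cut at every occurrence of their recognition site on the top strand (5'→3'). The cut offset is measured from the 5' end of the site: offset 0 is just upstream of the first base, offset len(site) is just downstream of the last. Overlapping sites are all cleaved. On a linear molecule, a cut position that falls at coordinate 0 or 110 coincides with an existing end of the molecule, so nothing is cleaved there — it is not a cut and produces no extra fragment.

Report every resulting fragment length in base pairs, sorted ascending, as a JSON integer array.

[1,5,5,7,7,12,12,16,17,28]

Per-enzyme occurrences:
  CdoIX AGACATC/0: at [7, 31, 60, 77, 98] ⇒ [7, 31, 60, 77, 98]
  NpsIII TTCAACT/3: at [16, 23, 90] ⇒ [19, 26, 93]
  DwuVI GTGTT/4: at [55] ⇒ [59]

Pooled cuts: [7, 19, 26, 31, 59, 60, 77, 93, 98]

Fragments:
  [0,7): 7 bp
  [7,19): 12 bp
  [19,26): 7 bp
  [26,31): 5 bp
  [31,59): 28 bp
  [59,60): 1 bp
  [60,77): 17 bp
  [77,93): 16 bp
  [93,98): 5 bp
  [98,110): 12 bp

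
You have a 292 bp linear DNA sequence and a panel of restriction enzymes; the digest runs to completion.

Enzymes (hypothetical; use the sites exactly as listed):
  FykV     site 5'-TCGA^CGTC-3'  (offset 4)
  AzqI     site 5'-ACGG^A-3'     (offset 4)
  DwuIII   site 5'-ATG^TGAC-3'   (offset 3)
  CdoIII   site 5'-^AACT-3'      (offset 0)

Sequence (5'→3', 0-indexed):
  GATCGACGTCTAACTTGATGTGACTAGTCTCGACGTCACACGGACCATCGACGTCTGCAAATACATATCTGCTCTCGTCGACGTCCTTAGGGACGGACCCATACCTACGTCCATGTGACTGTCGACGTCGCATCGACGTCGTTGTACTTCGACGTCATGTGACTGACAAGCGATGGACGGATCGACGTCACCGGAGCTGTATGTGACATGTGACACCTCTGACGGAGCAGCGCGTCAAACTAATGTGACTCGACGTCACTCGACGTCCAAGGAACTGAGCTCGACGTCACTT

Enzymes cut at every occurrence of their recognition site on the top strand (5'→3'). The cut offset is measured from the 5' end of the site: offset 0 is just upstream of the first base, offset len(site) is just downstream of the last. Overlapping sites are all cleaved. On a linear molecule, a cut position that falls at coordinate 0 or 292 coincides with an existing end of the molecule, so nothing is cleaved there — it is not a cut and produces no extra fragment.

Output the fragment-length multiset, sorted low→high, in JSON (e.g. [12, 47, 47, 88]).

Site scan:
  FykV TCGACGTC/4: at [2, 29, 47, 77, 121, 132, 148, 181, 249, 259, 280] ⇒ [6, 33, 51, 81, 125, 136, 152, 185, 253, 263, 284]
  AzqI ACGGA/4: at [39, 92, 176, 221] ⇒ [43, 96, 180, 225]
  DwuIII ATGTGAC/3: at [17, 112, 156, 200, 207, 242] ⇒ [20, 115, 159, 203, 210, 245]
  CdoIII AACT/0: at [11, 237, 272] ⇒ [11, 237, 272]

All cut coordinates (distinct, sorted): [6, 11, 20, 33, 43, 51, 81, 96, 115, 125, 136, 152, 159, 180, 185, 203, 210, 225, 237, 245, 253, 263, 272, 284]

Fragments:
  [0,6): 6 bp
  [6,11): 5 bp
  [11,20): 9 bp
  [20,33): 13 bp
  [33,43): 10 bp
  [43,51): 8 bp
  [51,81): 30 bp
  [81,96): 15 bp
  [96,115): 19 bp
  [115,125): 10 bp
  [125,136): 11 bp
  [136,152): 16 bp
  [152,159): 7 bp
  [159,180): 21 bp
  [180,185): 5 bp
  [185,203): 18 bp
  [203,210): 7 bp
  [210,225): 15 bp
  [225,237): 12 bp
  [237,245): 8 bp
  [245,253): 8 bp
  [253,263): 10 bp
  [263,272): 9 bp
  [272,284): 12 bp
  [284,292): 8 bp

[5,5,6,7,7,8,8,8,8,9,9,10,10,10,11,12,12,13,15,15,16,18,19,21,30]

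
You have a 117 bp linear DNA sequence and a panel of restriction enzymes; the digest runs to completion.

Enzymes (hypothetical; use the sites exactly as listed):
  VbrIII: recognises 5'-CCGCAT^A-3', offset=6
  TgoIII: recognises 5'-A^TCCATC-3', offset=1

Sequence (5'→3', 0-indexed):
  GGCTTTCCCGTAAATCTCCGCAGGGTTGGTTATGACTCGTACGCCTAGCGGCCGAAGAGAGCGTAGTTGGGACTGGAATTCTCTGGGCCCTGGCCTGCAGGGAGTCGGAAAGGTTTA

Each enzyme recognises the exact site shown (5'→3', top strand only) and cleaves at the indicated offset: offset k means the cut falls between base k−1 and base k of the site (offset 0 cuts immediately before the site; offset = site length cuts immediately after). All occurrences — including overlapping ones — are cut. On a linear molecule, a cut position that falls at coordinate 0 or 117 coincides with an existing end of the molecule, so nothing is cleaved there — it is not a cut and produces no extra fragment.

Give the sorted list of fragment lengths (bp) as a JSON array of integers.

Site scan:
  VbrIII (CCGCATA, off=6): no sites
  TgoIII (ATCCATC, off=1): no sites

Pooled cuts: ∅

Fragment lengths:
  no cuts → one linear fragment of 117 bp

[117]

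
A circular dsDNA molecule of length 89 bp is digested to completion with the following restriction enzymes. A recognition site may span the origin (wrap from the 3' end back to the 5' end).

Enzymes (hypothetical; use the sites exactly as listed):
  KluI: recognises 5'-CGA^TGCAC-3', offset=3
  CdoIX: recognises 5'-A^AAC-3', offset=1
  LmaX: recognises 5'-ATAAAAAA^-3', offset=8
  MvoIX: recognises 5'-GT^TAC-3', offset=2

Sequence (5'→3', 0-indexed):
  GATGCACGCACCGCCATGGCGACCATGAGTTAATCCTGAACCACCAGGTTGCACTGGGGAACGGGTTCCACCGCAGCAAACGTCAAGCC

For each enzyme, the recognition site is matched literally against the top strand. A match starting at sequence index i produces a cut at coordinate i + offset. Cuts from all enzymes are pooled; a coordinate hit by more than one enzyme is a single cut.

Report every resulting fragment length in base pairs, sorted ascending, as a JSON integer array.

Scan for sites:
  KluI CGATGCAC/3: at [88] ⇒ [2]
  CdoIX AAAC/1: at [77] ⇒ [78]
  LmaX (ATAAAAAA, off=8): no sites
  MvoIX (GTTAC, off=2): no sites

Pooled cuts: [2, 78]

Fragment lengths:
  2→78: 76 bp
  78→2 (wrap): 89-78+2 = 13 bp

[13,76]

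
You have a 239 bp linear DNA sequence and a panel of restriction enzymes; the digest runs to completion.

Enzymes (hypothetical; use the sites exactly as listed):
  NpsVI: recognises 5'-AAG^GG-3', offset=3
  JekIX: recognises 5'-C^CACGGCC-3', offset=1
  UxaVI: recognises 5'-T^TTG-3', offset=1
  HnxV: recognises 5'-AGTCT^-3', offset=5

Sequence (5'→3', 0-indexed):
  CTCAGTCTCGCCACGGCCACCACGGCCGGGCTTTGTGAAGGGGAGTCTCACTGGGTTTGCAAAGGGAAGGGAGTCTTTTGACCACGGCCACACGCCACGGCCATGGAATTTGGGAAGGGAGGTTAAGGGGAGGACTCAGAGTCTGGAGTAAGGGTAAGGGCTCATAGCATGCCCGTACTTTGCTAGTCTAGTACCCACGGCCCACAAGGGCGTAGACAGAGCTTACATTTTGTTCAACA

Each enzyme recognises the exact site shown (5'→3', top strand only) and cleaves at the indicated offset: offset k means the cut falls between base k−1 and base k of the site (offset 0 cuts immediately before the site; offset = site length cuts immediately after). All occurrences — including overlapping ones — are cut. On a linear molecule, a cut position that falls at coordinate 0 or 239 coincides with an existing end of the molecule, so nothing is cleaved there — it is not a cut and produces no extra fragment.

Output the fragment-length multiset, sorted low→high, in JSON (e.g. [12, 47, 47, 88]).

Scan for sites:
  NpsVI AAGGG/3: at [37, 61, 66, 114, 124, 149, 155, 205] ⇒ [40, 64, 69, 117, 127, 152, 158, 208]
  JekIX CCACGGCC/1: at [10, 19, 81, 94, 194] ⇒ [11, 20, 82, 95, 195]
  UxaVI TTTG/1: at [31, 55, 76, 108, 178, 228] ⇒ [32, 56, 77, 109, 179, 229]
  HnxV AGTCT/5: at [3, 43, 71, 139, 184] ⇒ [8, 48, 76, 144, 189]

Pooled cuts: [8, 11, 20, 32, 40, 48, 56, 64, 69, 76, 77, 82, 95, 109, 117, 127, 144, 152, 158, 179, 189, 195, 208, 229]

Fragments:
  [0,8): 8 bp
  [8,11): 3 bp
  [11,20): 9 bp
  [20,32): 12 bp
  [32,40): 8 bp
  [40,48): 8 bp
  [48,56): 8 bp
  [56,64): 8 bp
  [64,69): 5 bp
  [69,76): 7 bp
  [76,77): 1 bp
  [77,82): 5 bp
  [82,95): 13 bp
  [95,109): 14 bp
  [109,117): 8 bp
  [117,127): 10 bp
  [127,144): 17 bp
  [144,152): 8 bp
  [152,158): 6 bp
  [158,179): 21 bp
  [179,189): 10 bp
  [189,195): 6 bp
  [195,208): 13 bp
  [208,229): 21 bp
  [229,239): 10 bp

[1,3,5,5,6,6,7,8,8,8,8,8,8,8,9,10,10,10,12,13,13,14,17,21,21]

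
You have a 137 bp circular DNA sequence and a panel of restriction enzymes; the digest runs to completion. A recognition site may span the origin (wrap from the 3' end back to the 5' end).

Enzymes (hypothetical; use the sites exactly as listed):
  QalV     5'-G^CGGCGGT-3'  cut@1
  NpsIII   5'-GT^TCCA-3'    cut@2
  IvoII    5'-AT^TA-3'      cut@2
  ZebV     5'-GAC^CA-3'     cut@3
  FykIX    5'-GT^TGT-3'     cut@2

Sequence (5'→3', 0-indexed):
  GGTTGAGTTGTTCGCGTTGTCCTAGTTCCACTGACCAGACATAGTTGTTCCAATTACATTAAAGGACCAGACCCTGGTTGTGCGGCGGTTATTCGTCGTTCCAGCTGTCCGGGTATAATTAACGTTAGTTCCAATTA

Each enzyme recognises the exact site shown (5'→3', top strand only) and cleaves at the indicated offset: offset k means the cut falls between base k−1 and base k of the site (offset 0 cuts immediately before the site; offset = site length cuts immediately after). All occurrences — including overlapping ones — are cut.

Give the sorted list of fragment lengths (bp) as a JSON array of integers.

[3,4,5,6,6,8,9,9,9,10,10,10,11,17,20]

Scan for sites:
  QalV (GCGGCGGT, off=1): starts [81] → cuts [82]
  NpsIII (GTTCCA, off=2): starts [24, 46, 97, 127] → cuts [26, 48, 99, 129]
  IvoII (ATTA, off=2): starts [52, 57, 117, 133] → cuts [54, 59, 119, 135]
  ZebV (GACCA, off=3): starts [32, 64] → cuts [35, 67]
  FykIX (GTTGT, off=2): starts [6, 15, 43, 76] → cuts [8, 17, 45, 78]

All cut coordinates (distinct, sorted): [8, 17, 26, 35, 45, 48, 54, 59, 67, 78, 82, 99, 119, 129, 135]

Fragments:
  8→17: 9 bp
  17→26: 9 bp
  26→35: 9 bp
  35→45: 10 bp
  45→48: 3 bp
  48→54: 6 bp
  54→59: 5 bp
  59→67: 8 bp
  67→78: 11 bp
  78→82: 4 bp
  82→99: 17 bp
  99→119: 20 bp
  119→129: 10 bp
  129→135: 6 bp
  135→8 (wrap): 137-135+8 = 10 bp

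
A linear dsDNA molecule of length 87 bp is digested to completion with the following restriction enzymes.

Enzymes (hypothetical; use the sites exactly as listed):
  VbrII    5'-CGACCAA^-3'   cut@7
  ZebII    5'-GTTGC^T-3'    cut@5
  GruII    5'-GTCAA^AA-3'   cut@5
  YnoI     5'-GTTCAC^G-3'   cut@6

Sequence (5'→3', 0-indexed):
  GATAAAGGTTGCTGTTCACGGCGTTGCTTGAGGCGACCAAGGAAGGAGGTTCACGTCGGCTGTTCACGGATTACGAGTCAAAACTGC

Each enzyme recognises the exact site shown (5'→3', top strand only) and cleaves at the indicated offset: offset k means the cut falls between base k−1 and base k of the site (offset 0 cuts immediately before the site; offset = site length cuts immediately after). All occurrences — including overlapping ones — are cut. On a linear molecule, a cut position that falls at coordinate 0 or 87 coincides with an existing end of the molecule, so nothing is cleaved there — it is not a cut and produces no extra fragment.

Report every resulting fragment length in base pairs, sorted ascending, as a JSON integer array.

Site scan:
  VbrII (CGACCAA, off=7): starts [33] → cuts [40]
  ZebII (GTTGCT, off=5): starts [7, 22] → cuts [12, 27]
  GruII (GTCAAAA, off=5): starts [76] → cuts [81]
  YnoI (GTTCACG, off=6): starts [13, 48, 61] → cuts [19, 54, 67]

Pooled cuts: [12, 19, 27, 40, 54, 67, 81]

Fragments:
  [0,12): 12 bp
  [12,19): 7 bp
  [19,27): 8 bp
  [27,40): 13 bp
  [40,54): 14 bp
  [54,67): 13 bp
  [67,81): 14 bp
  [81,87): 6 bp

[6,7,8,12,13,13,14,14]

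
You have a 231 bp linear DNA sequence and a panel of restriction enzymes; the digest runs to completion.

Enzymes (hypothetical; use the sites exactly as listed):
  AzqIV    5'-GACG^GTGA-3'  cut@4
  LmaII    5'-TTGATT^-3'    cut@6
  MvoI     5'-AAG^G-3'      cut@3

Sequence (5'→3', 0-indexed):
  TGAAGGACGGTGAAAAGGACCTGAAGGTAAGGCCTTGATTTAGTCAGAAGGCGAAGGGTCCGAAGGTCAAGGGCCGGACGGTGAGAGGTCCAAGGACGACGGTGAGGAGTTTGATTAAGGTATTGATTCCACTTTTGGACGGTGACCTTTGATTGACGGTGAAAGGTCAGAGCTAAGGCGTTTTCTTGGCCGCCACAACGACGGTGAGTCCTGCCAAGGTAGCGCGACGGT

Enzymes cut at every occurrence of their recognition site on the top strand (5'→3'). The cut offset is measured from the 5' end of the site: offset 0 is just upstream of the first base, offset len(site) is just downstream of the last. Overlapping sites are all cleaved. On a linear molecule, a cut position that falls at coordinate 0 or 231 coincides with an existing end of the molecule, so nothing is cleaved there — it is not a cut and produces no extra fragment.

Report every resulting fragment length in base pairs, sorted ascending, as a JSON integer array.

[3,4,4,5,5,6,6,7,7,8,9,9,9,9,9,10,12,13,13,13,14,15,15,26]

Per-enzyme occurrences:
  AzqIV (GACGGTGA, off=4): starts [5, 76, 97, 137, 154, 199] → cuts [9, 80, 101, 141, 158, 203]
  LmaII (TTGATT, off=6): starts [34, 110, 122, 148] → cuts [40, 116, 128, 154]
  MvoI (AAGG, off=3): starts [2, 14, 23, 28, 47, 53, 62, 68, 91, 116, 162, 174, 215] → cuts [5, 17, 26, 31, 50, 56, 65, 71, 94, 119, 165, 177, 218]

Pooled cuts: [5, 9, 17, 26, 31, 40, 50, 56, 65, 71, 80, 94, 101, 116, 119, 128, 141, 154, 158, 165, 177, 203, 218]

Fragment lengths:
  [0,5): 5 bp
  [5,9): 4 bp
  [9,17): 8 bp
  [17,26): 9 bp
  [26,31): 5 bp
  [31,40): 9 bp
  [40,50): 10 bp
  [50,56): 6 bp
  [56,65): 9 bp
  [65,71): 6 bp
  [71,80): 9 bp
  [80,94): 14 bp
  [94,101): 7 bp
  [101,116): 15 bp
  [116,119): 3 bp
  [119,128): 9 bp
  [128,141): 13 bp
  [141,154): 13 bp
  [154,158): 4 bp
  [158,165): 7 bp
  [165,177): 12 bp
  [177,203): 26 bp
  [203,218): 15 bp
  [218,231): 13 bp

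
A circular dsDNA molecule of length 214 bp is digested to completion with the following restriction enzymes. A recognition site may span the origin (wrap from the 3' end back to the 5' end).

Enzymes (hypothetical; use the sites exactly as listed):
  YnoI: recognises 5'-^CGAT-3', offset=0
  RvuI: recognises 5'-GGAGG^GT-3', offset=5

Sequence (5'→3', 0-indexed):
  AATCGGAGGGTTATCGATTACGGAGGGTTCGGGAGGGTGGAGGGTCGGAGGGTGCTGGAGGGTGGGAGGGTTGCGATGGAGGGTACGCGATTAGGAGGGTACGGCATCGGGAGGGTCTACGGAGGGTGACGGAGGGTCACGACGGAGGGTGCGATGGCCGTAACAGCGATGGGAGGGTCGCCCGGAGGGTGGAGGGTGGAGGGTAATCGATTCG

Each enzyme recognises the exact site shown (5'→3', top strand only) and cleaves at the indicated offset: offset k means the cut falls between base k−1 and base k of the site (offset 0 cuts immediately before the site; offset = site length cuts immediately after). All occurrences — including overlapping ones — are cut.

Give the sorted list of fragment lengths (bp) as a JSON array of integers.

[3,4,5,5,5,7,7,7,8,8,9,10,10,10,10,11,11,12,12,13,15,16,16]

Per-enzyme occurrences:
  YnoI (CGAT, off=0): starts [14, 73, 87, 151, 166, 207] → cuts [14, 73, 87, 151, 166, 207]
  RvuI (GGAGGGT, off=5): starts [4, 21, 31, 38, 46, 56, 64, 77, 93, 109, 120, 130, 143, 171, 183, 190, 197] → cuts [9, 26, 36, 43, 51, 61, 69, 82, 98, 114, 125, 135, 148, 176, 188, 195, 202]

All cut coordinates (distinct, sorted): [9, 14, 26, 36, 43, 51, 61, 69, 73, 82, 87, 98, 114, 125, 135, 148, 151, 166, 176, 188, 195, 202, 207]

Fragments:
  9→14: 5 bp
  14→26: 12 bp
  26→36: 10 bp
  36→43: 7 bp
  43→51: 8 bp
  51→61: 10 bp
  61→69: 8 bp
  69→73: 4 bp
  73→82: 9 bp
  82→87: 5 bp
  87→98: 11 bp
  98→114: 16 bp
  114→125: 11 bp
  125→135: 10 bp
  135→148: 13 bp
  148→151: 3 bp
  151→166: 15 bp
  166→176: 10 bp
  176→188: 12 bp
  188→195: 7 bp
  195→202: 7 bp
  202→207: 5 bp
  207→9 (wrap): 214-207+9 = 16 bp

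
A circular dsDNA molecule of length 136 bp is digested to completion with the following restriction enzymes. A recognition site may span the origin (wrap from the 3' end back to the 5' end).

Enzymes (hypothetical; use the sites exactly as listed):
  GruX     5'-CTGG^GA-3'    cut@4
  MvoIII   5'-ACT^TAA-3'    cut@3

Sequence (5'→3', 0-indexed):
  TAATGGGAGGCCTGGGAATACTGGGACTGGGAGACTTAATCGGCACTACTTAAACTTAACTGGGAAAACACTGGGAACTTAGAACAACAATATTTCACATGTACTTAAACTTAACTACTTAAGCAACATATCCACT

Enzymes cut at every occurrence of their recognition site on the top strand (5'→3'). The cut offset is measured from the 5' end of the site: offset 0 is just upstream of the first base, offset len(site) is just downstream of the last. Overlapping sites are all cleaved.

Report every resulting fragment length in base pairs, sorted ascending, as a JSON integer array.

[6,6,6,6,7,8,9,11,14,15,17,31]

Scan for sites:
  GruX (CTGGGA, off=4): starts [11, 20, 26, 59, 70] → cuts [15, 24, 30, 63, 74]
  MvoIII (ACTTAA, off=3): starts [33, 47, 53, 102, 108, 116, 133] → cuts [0, 36, 50, 56, 105, 111, 119]

All cut coordinates (distinct, sorted): [0, 15, 24, 30, 36, 50, 56, 63, 74, 105, 111, 119]

Fragment lengths:
  0→15: 15 bp
  15→24: 9 bp
  24→30: 6 bp
  30→36: 6 bp
  36→50: 14 bp
  50→56: 6 bp
  56→63: 7 bp
  63→74: 11 bp
  74→105: 31 bp
  105→111: 6 bp
  111→119: 8 bp
  119→0 (wrap): 136-119+0 = 17 bp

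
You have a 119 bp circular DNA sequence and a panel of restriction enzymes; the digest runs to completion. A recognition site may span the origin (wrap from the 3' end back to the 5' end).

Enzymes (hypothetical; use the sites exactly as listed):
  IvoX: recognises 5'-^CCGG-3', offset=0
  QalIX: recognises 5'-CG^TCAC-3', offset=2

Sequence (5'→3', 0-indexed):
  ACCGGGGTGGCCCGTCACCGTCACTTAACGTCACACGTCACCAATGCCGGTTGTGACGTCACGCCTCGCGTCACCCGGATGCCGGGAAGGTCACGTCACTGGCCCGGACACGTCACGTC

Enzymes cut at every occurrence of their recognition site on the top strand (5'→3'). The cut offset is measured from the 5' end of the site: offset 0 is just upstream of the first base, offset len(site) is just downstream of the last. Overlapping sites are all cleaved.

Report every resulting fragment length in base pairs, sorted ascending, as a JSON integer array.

Site scan:
  IvoX CCGG/0: at [1, 46, 74, 81, 103] ⇒ [1, 46, 74, 81, 103]
  QalIX CGTCAC/2: at [12, 18, 28, 35, 56, 68, 93, 110, 115] ⇒ [14, 20, 30, 37, 58, 70, 95, 112, 117]

Pooled cuts: [1, 14, 20, 30, 37, 46, 58, 70, 74, 81, 95, 103, 112, 117]

Fragment lengths:
  1→14: 13 bp
  14→20: 6 bp
  20→30: 10 bp
  30→37: 7 bp
  37→46: 9 bp
  46→58: 12 bp
  58→70: 12 bp
  70→74: 4 bp
  74→81: 7 bp
  81→95: 14 bp
  95→103: 8 bp
  103→112: 9 bp
  112→117: 5 bp
  117→1 (wrap): 119-117+1 = 3 bp

[3,4,5,6,7,7,8,9,9,10,12,12,13,14]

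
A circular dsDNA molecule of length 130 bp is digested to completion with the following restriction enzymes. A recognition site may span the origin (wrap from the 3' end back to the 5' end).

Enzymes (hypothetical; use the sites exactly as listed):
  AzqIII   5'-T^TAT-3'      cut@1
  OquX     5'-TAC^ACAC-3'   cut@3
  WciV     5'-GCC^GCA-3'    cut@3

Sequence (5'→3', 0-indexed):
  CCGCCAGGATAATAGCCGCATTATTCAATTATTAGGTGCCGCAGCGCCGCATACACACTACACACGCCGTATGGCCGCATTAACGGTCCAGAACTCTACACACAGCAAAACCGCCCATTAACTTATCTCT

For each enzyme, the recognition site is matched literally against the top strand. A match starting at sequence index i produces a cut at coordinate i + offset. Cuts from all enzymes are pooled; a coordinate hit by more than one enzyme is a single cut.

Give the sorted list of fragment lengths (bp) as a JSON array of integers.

Site scan:
  AzqIII (TTAT, off=1): starts [20, 28, 122] → cuts [21, 29, 123]
  OquX (TACACAC, off=3): starts [51, 58, 96] → cuts [54, 61, 99]
  WciV (GCCGCA, off=3): starts [14, 37, 45, 73] → cuts [17, 40, 48, 76]

All cut coordinates (distinct, sorted): [17, 21, 29, 40, 48, 54, 61, 76, 99, 123]

Fragments:
  17→21: 4 bp
  21→29: 8 bp
  29→40: 11 bp
  40→48: 8 bp
  48→54: 6 bp
  54→61: 7 bp
  61→76: 15 bp
  76→99: 23 bp
  99→123: 24 bp
  123→17 (wrap): 130-123+17 = 24 bp

[4,6,7,8,8,11,15,23,24,24]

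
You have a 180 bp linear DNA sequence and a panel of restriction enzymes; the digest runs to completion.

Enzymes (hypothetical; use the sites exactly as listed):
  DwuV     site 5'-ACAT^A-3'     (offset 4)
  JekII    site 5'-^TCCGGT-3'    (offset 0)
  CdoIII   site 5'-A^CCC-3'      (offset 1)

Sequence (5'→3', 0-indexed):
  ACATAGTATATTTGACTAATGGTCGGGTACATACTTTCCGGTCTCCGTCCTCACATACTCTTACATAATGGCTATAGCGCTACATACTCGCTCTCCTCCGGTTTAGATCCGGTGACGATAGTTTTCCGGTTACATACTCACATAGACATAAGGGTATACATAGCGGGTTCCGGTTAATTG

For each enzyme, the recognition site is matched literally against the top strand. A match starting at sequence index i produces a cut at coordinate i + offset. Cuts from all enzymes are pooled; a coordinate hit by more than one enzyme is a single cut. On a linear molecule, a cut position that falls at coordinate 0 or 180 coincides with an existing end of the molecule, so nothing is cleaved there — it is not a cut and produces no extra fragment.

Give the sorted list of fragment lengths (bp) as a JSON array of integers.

[4,4,6,7,8,10,11,11,11,12,12,17,19,20,28]

Scan for sites:
  DwuV ACATA/4: at [0, 28, 52, 62, 81, 131, 139, 145, 157] ⇒ [4, 32, 56, 66, 85, 135, 143, 149, 161]
  JekII TCCGGT/0: at [36, 96, 107, 124, 168] ⇒ [36, 96, 107, 124, 168]
  CdoIII (ACCC, off=1): no sites

All cut coordinates (distinct, sorted): [4, 32, 36, 56, 66, 85, 96, 107, 124, 135, 143, 149, 161, 168]

Fragment lengths:
  [0,4): 4 bp
  [4,32): 28 bp
  [32,36): 4 bp
  [36,56): 20 bp
  [56,66): 10 bp
  [66,85): 19 bp
  [85,96): 11 bp
  [96,107): 11 bp
  [107,124): 17 bp
  [124,135): 11 bp
  [135,143): 8 bp
  [143,149): 6 bp
  [149,161): 12 bp
  [161,168): 7 bp
  [168,180): 12 bp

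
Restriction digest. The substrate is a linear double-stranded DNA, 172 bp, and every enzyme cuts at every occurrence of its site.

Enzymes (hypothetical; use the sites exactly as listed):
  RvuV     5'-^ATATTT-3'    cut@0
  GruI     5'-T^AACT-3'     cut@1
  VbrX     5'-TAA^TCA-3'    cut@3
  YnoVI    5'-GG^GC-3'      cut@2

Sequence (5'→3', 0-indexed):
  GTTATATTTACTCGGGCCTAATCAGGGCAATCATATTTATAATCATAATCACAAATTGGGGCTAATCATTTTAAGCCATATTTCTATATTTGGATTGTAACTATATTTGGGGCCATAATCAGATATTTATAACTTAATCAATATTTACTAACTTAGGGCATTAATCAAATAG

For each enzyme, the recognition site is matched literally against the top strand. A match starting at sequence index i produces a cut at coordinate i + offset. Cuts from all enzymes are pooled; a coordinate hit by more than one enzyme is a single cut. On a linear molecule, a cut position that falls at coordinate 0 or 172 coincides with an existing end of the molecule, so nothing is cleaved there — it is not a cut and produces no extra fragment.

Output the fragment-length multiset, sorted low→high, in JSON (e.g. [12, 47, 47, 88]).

[3,3,4,4,5,5,6,6,6,7,7,7,8,8,8,8,9,9,10,12,12,12,13]

Site scan:
  RvuV (ATATTT, off=0): starts [3, 32, 77, 85, 102, 122, 140] → cuts [3, 32, 77, 85, 102, 122, 140]
  GruI (TAACT, off=1): starts [97, 129, 148] → cuts [98, 130, 149]
  VbrX (TAATCA, off=3): starts [18, 39, 45, 62, 115, 134, 161] → cuts [21, 42, 48, 65, 118, 137, 164]
  YnoVI (GGGC, off=2): starts [13, 24, 58, 109, 155] → cuts [15, 26, 60, 111, 157]

All cut coordinates (distinct, sorted): [3, 15, 21, 26, 32, 42, 48, 60, 65, 77, 85, 98, 102, 111, 118, 122, 130, 137, 140, 149, 157, 164]

Fragment lengths:
  [0,3): 3 bp
  [3,15): 12 bp
  [15,21): 6 bp
  [21,26): 5 bp
  [26,32): 6 bp
  [32,42): 10 bp
  [42,48): 6 bp
  [48,60): 12 bp
  [60,65): 5 bp
  [65,77): 12 bp
  [77,85): 8 bp
  [85,98): 13 bp
  [98,102): 4 bp
  [102,111): 9 bp
  [111,118): 7 bp
  [118,122): 4 bp
  [122,130): 8 bp
  [130,137): 7 bp
  [137,140): 3 bp
  [140,149): 9 bp
  [149,157): 8 bp
  [157,164): 7 bp
  [164,172): 8 bp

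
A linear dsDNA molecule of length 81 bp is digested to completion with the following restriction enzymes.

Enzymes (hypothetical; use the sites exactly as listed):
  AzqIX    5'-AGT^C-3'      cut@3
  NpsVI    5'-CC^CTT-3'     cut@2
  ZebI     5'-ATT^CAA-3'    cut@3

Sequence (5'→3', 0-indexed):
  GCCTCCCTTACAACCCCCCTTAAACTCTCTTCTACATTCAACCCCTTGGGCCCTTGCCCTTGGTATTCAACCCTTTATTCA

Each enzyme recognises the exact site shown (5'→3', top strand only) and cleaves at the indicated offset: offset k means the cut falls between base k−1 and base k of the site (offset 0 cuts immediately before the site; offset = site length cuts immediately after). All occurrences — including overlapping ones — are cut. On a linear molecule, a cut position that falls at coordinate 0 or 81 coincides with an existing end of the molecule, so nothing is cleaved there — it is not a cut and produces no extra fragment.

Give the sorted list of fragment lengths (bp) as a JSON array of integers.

Site scan:
  AzqIX (AGTC, off=3): no sites
  NpsVI CCCTT/2: at [4, 16, 42, 50, 56, 70] ⇒ [6, 18, 44, 52, 58, 72]
  ZebI ATTCAA/3: at [35, 64] ⇒ [38, 67]

Pooled cuts: [6, 18, 38, 44, 52, 58, 67, 72]

Fragment lengths:
  [0,6): 6 bp
  [6,18): 12 bp
  [18,38): 20 bp
  [38,44): 6 bp
  [44,52): 8 bp
  [52,58): 6 bp
  [58,67): 9 bp
  [67,72): 5 bp
  [72,81): 9 bp

[5,6,6,6,8,9,9,12,20]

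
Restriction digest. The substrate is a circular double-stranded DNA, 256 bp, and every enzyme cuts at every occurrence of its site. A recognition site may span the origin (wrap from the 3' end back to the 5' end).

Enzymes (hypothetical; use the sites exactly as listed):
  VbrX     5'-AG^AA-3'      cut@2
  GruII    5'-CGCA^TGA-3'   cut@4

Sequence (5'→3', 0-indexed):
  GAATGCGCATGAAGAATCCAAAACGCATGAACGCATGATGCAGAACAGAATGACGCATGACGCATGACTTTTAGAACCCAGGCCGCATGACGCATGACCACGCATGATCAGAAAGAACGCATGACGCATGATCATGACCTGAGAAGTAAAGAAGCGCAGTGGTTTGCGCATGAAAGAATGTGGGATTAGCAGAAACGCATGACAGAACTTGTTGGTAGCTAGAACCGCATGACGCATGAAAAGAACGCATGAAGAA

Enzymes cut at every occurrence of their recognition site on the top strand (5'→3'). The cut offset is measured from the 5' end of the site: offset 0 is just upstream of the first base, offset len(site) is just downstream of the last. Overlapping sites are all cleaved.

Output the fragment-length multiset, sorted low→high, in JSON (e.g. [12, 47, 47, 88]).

[3,4,5,5,5,6,6,6,6,7,7,7,7,7,7,7,7,8,8,8,8,9,10,10,13,13,15,16,17,19]

Site scan:
  VbrX (AGAA, off=2): starts [12, 41, 46, 72, 109, 113, 141, 149, 174, 190, 203, 220, 241, 252, 255] → cuts [1, 14, 43, 48, 74, 111, 115, 143, 151, 176, 192, 205, 222, 243, 254]
  GruII (CGCATGA, off=4): starts [5, 23, 31, 53, 60, 83, 90, 100, 117, 124, 166, 195, 225, 232, 245] → cuts [9, 27, 35, 57, 64, 87, 94, 104, 121, 128, 170, 199, 229, 236, 249]

Pooled cuts: [1, 9, 14, 27, 35, 43, 48, 57, 64, 74, 87, 94, 104, 111, 115, 121, 128, 143, 151, 170, 176, 192, 199, 205, 222, 229, 236, 243, 249, 254]

Fragment lengths:
  1→9: 8 bp
  9→14: 5 bp
  14→27: 13 bp
  27→35: 8 bp
  35→43: 8 bp
  43→48: 5 bp
  48→57: 9 bp
  57→64: 7 bp
  64→74: 10 bp
  74→87: 13 bp
  87→94: 7 bp
  94→104: 10 bp
  104→111: 7 bp
  111→115: 4 bp
  115→121: 6 bp
  121→128: 7 bp
  128→143: 15 bp
  143→151: 8 bp
  151→170: 19 bp
  170→176: 6 bp
  176→192: 16 bp
  192→199: 7 bp
  199→205: 6 bp
  205→222: 17 bp
  222→229: 7 bp
  229→236: 7 bp
  236→243: 7 bp
  243→249: 6 bp
  249→254: 5 bp
  254→1 (wrap): 256-254+1 = 3 bp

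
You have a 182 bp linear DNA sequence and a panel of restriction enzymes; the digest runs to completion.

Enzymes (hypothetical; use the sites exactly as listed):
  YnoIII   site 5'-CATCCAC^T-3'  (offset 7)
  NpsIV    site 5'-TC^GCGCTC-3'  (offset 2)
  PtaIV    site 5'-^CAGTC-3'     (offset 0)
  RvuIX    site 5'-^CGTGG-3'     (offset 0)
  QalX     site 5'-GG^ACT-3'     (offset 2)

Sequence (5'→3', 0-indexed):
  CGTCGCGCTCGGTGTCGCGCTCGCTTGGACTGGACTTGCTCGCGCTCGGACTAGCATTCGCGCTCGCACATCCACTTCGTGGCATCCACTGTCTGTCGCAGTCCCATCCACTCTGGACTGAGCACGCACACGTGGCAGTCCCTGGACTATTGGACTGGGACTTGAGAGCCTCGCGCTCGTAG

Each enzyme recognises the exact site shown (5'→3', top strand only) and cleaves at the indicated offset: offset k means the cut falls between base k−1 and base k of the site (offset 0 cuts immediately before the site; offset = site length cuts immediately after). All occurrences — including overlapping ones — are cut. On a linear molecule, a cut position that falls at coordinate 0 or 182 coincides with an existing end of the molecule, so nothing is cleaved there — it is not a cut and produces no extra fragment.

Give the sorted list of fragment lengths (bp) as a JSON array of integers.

[2,4,5,5,5,6,8,8,8,9,10,10,10,12,12,12,13,13,14,16]

Scan for sites:
  YnoIII CATCCACT/7: at [68, 82, 104] ⇒ [75, 89, 111]
  NpsIV TCGCGCTC/2: at [2, 14, 39, 57, 170] ⇒ [4, 16, 41, 59, 172]
  PtaIV CAGTC/0: at [98, 135] ⇒ [98, 135]
  RvuIX CGTGG/0: at [77, 130] ⇒ [77, 130]
  QalX GGACT/2: at [26, 31, 47, 114, 143, 151, 157] ⇒ [28, 33, 49, 116, 145, 153, 159]

Pooled cuts: [4, 16, 28, 33, 41, 49, 59, 75, 77, 89, 98, 111, 116, 130, 135, 145, 153, 159, 172]

Fragment lengths:
  [0,4): 4 bp
  [4,16): 12 bp
  [16,28): 12 bp
  [28,33): 5 bp
  [33,41): 8 bp
  [41,49): 8 bp
  [49,59): 10 bp
  [59,75): 16 bp
  [75,77): 2 bp
  [77,89): 12 bp
  [89,98): 9 bp
  [98,111): 13 bp
  [111,116): 5 bp
  [116,130): 14 bp
  [130,135): 5 bp
  [135,145): 10 bp
  [145,153): 8 bp
  [153,159): 6 bp
  [159,172): 13 bp
  [172,182): 10 bp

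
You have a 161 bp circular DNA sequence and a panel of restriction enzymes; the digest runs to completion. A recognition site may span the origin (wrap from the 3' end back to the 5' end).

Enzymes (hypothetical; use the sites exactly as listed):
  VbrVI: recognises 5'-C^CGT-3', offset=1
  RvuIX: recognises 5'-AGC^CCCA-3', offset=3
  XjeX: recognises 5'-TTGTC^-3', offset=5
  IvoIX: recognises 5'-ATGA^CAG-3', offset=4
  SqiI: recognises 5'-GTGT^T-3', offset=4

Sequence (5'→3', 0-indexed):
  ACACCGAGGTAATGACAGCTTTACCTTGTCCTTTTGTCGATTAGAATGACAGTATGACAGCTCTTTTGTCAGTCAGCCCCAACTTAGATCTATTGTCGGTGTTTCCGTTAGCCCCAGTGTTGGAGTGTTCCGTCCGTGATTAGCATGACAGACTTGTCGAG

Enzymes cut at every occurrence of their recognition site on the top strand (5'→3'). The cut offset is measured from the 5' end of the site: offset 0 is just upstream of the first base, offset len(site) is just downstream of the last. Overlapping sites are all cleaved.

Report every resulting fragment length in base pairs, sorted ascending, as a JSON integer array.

[2,3,4,5,7,7,8,8,8,8,10,11,13,14,15,18,20]

Scan for sites:
  VbrVI (CCGT, off=1): starts [104, 129, 133] → cuts [105, 130, 134]
  RvuIX (AGCCCCA, off=3): starts [74, 109] → cuts [77, 112]
  XjeX (TTGTC, off=5): starts [25, 33, 65, 92, 153] → cuts [30, 38, 70, 97, 158]
  IvoIX (ATGACAG, off=4): starts [11, 45, 53, 144] → cuts [15, 49, 57, 148]
  SqiI (GTGTT, off=4): starts [98, 116, 124] → cuts [102, 120, 128]

All cut coordinates (distinct, sorted): [15, 30, 38, 49, 57, 70, 77, 97, 102, 105, 112, 120, 128, 130, 134, 148, 158]

Fragments:
  15→30: 15 bp
  30→38: 8 bp
  38→49: 11 bp
  49→57: 8 bp
  57→70: 13 bp
  70→77: 7 bp
  77→97: 20 bp
  97→102: 5 bp
  102→105: 3 bp
  105→112: 7 bp
  112→120: 8 bp
  120→128: 8 bp
  128→130: 2 bp
  130→134: 4 bp
  134→148: 14 bp
  148→158: 10 bp
  158→15 (wrap): 161-158+15 = 18 bp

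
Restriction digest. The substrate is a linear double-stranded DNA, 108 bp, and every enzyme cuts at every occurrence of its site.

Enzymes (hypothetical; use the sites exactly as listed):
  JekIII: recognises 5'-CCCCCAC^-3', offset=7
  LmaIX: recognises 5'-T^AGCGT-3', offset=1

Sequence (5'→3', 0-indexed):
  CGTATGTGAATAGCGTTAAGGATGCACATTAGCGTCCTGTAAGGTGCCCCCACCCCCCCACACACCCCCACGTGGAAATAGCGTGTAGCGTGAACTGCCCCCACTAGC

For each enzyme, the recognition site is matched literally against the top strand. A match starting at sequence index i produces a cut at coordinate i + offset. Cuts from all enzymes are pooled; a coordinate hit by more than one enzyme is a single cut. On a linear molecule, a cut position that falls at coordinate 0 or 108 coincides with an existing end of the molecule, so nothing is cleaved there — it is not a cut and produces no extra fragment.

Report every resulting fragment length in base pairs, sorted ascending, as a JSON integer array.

[4,7,8,8,10,11,18,19,23]

Scan for sites:
  JekIII CCCCCAC/7: at [46, 54, 64, 97] ⇒ [53, 61, 71, 104]
  LmaIX TAGCGT/1: at [10, 29, 78, 85] ⇒ [11, 30, 79, 86]

All cut coordinates (distinct, sorted): [11, 30, 53, 61, 71, 79, 86, 104]

Fragment lengths:
  [0,11): 11 bp
  [11,30): 19 bp
  [30,53): 23 bp
  [53,61): 8 bp
  [61,71): 10 bp
  [71,79): 8 bp
  [79,86): 7 bp
  [86,104): 18 bp
  [104,108): 4 bp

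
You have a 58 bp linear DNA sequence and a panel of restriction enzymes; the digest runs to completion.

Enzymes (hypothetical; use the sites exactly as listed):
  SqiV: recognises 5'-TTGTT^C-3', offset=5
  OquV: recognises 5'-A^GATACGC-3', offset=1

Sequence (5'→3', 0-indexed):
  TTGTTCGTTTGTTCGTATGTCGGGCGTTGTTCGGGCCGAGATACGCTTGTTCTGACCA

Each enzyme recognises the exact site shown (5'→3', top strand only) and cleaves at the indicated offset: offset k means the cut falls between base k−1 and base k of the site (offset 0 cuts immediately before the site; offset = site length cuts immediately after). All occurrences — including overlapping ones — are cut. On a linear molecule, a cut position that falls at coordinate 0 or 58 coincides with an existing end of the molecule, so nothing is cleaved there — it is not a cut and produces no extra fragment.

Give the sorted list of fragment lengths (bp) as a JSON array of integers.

[5,7,8,8,12,18]

Site scan:
  SqiV TTGTTC/5: at [0, 8, 26, 46] ⇒ [5, 13, 31, 51]
  OquV AGATACGC/1: at [38] ⇒ [39]

All cut coordinates (distinct, sorted): [5, 13, 31, 39, 51]

Fragments:
  [0,5): 5 bp
  [5,13): 8 bp
  [13,31): 18 bp
  [31,39): 8 bp
  [39,51): 12 bp
  [51,58): 7 bp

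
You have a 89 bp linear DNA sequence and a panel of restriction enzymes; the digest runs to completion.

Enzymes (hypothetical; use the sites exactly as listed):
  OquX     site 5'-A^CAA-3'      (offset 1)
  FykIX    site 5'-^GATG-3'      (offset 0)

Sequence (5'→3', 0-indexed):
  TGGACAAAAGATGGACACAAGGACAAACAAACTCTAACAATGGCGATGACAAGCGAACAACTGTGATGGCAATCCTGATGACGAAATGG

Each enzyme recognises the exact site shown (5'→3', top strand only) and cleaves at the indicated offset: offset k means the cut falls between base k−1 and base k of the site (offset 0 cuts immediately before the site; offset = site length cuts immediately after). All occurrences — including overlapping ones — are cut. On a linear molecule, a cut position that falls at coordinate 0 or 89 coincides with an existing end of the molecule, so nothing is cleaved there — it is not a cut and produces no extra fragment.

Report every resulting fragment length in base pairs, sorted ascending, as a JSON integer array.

Scan for sites:
  OquX (ACAA, off=1): starts [3, 16, 22, 26, 36, 48, 56] → cuts [4, 17, 23, 27, 37, 49, 57]
  FykIX (GATG, off=0): starts [9, 44, 64, 76] → cuts [9, 44, 64, 76]

All cut coordinates (distinct, sorted): [4, 9, 17, 23, 27, 37, 44, 49, 57, 64, 76]

Fragments:
  [0,4): 4 bp
  [4,9): 5 bp
  [9,17): 8 bp
  [17,23): 6 bp
  [23,27): 4 bp
  [27,37): 10 bp
  [37,44): 7 bp
  [44,49): 5 bp
  [49,57): 8 bp
  [57,64): 7 bp
  [64,76): 12 bp
  [76,89): 13 bp

[4,4,5,5,6,7,7,8,8,10,12,13]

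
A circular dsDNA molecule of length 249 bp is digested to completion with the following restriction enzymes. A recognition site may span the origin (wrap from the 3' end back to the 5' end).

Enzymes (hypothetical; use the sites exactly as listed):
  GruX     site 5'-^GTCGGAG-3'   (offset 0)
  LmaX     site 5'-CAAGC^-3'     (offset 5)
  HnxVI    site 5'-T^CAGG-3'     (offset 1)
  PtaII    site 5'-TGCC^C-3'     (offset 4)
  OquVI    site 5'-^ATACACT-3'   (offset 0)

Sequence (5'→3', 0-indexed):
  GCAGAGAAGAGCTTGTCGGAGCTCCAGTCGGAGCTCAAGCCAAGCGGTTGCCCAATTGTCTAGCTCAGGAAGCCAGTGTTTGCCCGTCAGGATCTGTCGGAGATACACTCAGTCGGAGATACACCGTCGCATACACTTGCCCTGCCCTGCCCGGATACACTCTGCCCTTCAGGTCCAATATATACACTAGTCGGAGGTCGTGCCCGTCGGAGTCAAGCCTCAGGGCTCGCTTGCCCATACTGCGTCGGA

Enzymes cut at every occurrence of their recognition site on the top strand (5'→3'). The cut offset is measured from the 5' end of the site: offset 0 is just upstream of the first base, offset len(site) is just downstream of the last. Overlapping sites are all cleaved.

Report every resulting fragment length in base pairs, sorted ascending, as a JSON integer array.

[1,2,3,3,3,5,5,5,7,7,8,8,8,9,11,12,12,12,13,13,14,15,15,19,19,20]

Per-enzyme occurrences:
  GruX GTCGGAG/0: at [14, 26, 95, 111, 189, 205, 243] ⇒ [14, 26, 95, 111, 189, 205, 243]
  LmaX CAAGC/5: at [35, 40, 213] ⇒ [40, 45, 218]
  HnxVI TCAGG/1: at [64, 86, 168, 219] ⇒ [65, 87, 169, 220]
  PtaII TGCCC/4: at [48, 80, 137, 142, 147, 162, 200, 231] ⇒ [52, 84, 141, 146, 151, 166, 204, 235]
  OquVI ATACACT/0: at [102, 130, 154, 181] ⇒ [102, 130, 154, 181]

All cut coordinates (distinct, sorted): [14, 26, 40, 45, 52, 65, 84, 87, 95, 102, 111, 130, 141, 146, 151, 154, 166, 169, 181, 189, 204, 205, 218, 220, 235, 243]

Fragment lengths:
  14→26: 12 bp
  26→40: 14 bp
  40→45: 5 bp
  45→52: 7 bp
  52→65: 13 bp
  65→84: 19 bp
  84→87: 3 bp
  87→95: 8 bp
  95→102: 7 bp
  102→111: 9 bp
  111→130: 19 bp
  130→141: 11 bp
  141→146: 5 bp
  146→151: 5 bp
  151→154: 3 bp
  154→166: 12 bp
  166→169: 3 bp
  169→181: 12 bp
  181→189: 8 bp
  189→204: 15 bp
  204→205: 1 bp
  205→218: 13 bp
  218→220: 2 bp
  220→235: 15 bp
  235→243: 8 bp
  243→14 (wrap): 249-243+14 = 20 bp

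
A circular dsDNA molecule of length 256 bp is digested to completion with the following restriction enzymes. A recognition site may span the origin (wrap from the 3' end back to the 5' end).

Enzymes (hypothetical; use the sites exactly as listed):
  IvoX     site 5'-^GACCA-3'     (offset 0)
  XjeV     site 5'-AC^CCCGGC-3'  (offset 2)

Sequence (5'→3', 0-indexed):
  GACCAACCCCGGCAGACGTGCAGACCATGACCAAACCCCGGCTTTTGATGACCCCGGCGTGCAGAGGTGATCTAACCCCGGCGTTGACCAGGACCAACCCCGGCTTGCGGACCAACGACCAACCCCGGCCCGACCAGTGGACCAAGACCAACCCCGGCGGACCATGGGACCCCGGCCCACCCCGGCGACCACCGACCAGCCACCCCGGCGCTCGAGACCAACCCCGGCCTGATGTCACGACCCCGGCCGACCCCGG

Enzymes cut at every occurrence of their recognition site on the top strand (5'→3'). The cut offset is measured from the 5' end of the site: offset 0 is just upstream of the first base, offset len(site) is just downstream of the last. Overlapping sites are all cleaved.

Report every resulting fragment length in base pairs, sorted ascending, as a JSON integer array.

[6,6,6,6,7,7,7,7,7,7,7,7,8,8,8,9,10,10,11,11,12,15,15,16,19,24]

Site scan:
  IvoX GACCA/0: at [0, 22, 28, 85, 91, 109, 116, 131, 139, 145, 159, 186, 193, 215] ⇒ [0, 22, 28, 85, 91, 109, 116, 131, 139, 145, 159, 186, 193, 215]
  XjeV ACCCCGGC/2: at [5, 34, 50, 74, 96, 121, 150, 168, 178, 201, 220, 239] ⇒ [7, 36, 52, 76, 98, 123, 152, 170, 180, 203, 222, 241]

All cut coordinates (distinct, sorted): [0, 7, 22, 28, 36, 52, 76, 85, 91, 98, 109, 116, 123, 131, 139, 145, 152, 159, 170, 180, 186, 193, 203, 215, 222, 241]

Fragments:
  0→7: 7 bp
  7→22: 15 bp
  22→28: 6 bp
  28→36: 8 bp
  36→52: 16 bp
  52→76: 24 bp
  76→85: 9 bp
  85→91: 6 bp
  91→98: 7 bp
  98→109: 11 bp
  109→116: 7 bp
  116→123: 7 bp
  123→131: 8 bp
  131→139: 8 bp
  139→145: 6 bp
  145→152: 7 bp
  152→159: 7 bp
  159→170: 11 bp
  170→180: 10 bp
  180→186: 6 bp
  186→193: 7 bp
  193→203: 10 bp
  203→215: 12 bp
  215→222: 7 bp
  222→241: 19 bp
  241→0 (wrap): 256-241+0 = 15 bp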